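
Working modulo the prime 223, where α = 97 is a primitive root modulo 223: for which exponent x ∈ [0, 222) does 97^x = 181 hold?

80

Baby-step giant-step with m = ceil(sqrt(222)) = 15.
Baby table (97^j mod 223 for j=0..14):
  0:1  1:97  2:43  3:157  4:65  5:61  6:119  7:170
  8:211  9:174  10:153  11:123  12:112  13:160  14:133
Giant step factor: 97^(-15) ≡ 27 (mod 223).
Scan 181·27^i mod 223 for i = 0, 1, …:
  i=0: 181   i=1: 204   i=2: 156   i=3: 198
  i=4: 217   i=5: 61
Match at i=5, j=5: x = 5·15 + 5 = 80.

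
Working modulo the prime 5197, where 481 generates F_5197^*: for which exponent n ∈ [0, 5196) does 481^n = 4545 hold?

Baby-step giant-step with m = ceil(sqrt(5196)) = 73.
Baby table (481^j mod 5197 for j=0..72):
  0:1  1:481  2:2693  3:1280  4:2434  5:1429  6:1345  7:2517
  8:4973  9:1393  10:4817  11:4312  12:469  13:2118  14:146  15:2665
  16:3403  17:4985  18:1968  19:754  20:4081  21:3692  22:3675  23:695
  24:1687  25:715  26:913  27:2605  28:528  29:4512  30:3123  31:230
  32:1493  33:947  34:3368  35:3741  36:1259  37:2727  38:2043  39:450
  40:3373  41:949  42:4330  43:3930  44:3819  45:2398  46:4901  47:3140
  48:3210  49:501  50:1919  51:3170  52:2049  53:3336  54:3940  55:3432
  56:3343  57:2110  58:1495  59:1909  60:3557  61:1104  62:930  63:388
  64:4733  65:287  66:2925  67:3735  68:3570  69:2160  70:4757  71:1437
  72:5193
Giant step factor: 481^(-73) ≡ 4962 (mod 5197).
Scan 4545·4962^i mod 5197 for i = 0, 1, …:
  i=0: 4545   i=1: 2507   i=2: 3313   i=3: 995
  i=4: 40   i=5: 994   i=6: 275   i=7: 2936
  i=8: 1241   i=9: 4594     …   i=18: 3085
  i=19: 2605
Match at i=19, j=27: n = 19·73 + 27 = 1414.

1414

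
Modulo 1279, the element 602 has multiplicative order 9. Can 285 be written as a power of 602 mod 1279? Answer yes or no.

yes

⟨602⟩ has order 9; its elements mod 1279 are {1, 184, 285, 392, 447, 504, 602, 648, 774}.
285 is in this set.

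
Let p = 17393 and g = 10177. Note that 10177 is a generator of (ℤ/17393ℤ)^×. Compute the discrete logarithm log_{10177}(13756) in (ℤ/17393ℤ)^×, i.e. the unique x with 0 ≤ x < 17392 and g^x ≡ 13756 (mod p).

8034

Baby-step giant-step with m = ceil(sqrt(17392)) = 132.
Baby table (10177^j mod 17393 for j=0..131):
  0:1  1:10177  2:13407  3:12347  4:8387  5:7048  6:16157  7:13760
  8:4477  9:10162  10:17289  11:2565  12:14505  13:2994  14:14795  15:14907
  16:6793  17:12579  18:4003  19:4125  20:10816  21:11528  22:4671  23:1698
  24:9297  25:15042  26:6641  27:13652  28:1120  29:5825  30:5681  31:1205
  32:1220  33:14731  34:7120  35:1002  36:5056  37:6418  38:5271  39:2955
  40:538  41:13824  42:12264  43:15953  44:7419  45:150  46:13359  47:10855
  48:8392  49:5754  50:13620  51:5923  52:11626  53:10616  54:11109  55:1793
  56:2104  57:1625  58:14275  59:10339  60:9746  61:10156  62:8406  63:9088
  64:9995  65:4851  66:7293  67:4930  68:11198  69:3110  70:12603  71:4749
  72:12819  73:11463  74:4100  75:17286  76:6820  77:9070  78:739  79:7027
  80:11156  81:10501  82:6085  83:7965  84:8425  85:11128  86:3833  87:13335
  88:10109  89:17091  90:5107  91:3655  92:10701  93:6504  94:10843  95:8019
  96:1407  97:4600  98:9637  99:14015  100:8055  101:2526  102:248  103:1911
  104:2873  105:888  106:10209  107:8604  108:6546  109:3452  110:14537  111:15584
  112:8994  113:9972  114:14282  115:12006  116:16630  117:9620  118:14936  119:6245
  120:1343  121:14206  122:3846  123:6492  124:10470  125:3672  126:9780  127:8314
  128:12026  129:11454  130:16865  131:981
Giant step factor: 10177^(-132) ≡ 12017 (mod 17393).
Scan 13756·12017^i mod 17393 for i = 0, 1, …:
  i=0: 13756   i=1: 2780   i=2: 12700   i=3: 9718
  i=4: 4604   i=5: 16528   i=6: 6309   i=7: 16559
  i=8: 13583   i=9: 10999     …   i=59: 2825
  i=60: 14282
Match at i=60, j=114: x = 60·132 + 114 = 8034.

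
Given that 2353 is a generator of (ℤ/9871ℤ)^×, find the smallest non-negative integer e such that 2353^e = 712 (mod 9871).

Baby-step giant-step with m = ceil(sqrt(9870)) = 100.
Baby table (2353^j mod 9871 for j=0..99):
  0:1  1:2353  2:8849  3:3758  4:8029  5:9014  6:7034  7:7206
  8:7211  9:9105  10:3995  11:3043  12:3704  13:9290  14:4976  15:1522
  16:7964  17:4134  18:4367  19:9711  20:8489  21:5584  22:851  23:8461
  24:8797  25:9725  26:1947  27:1147  28:4108  29:2415  30:6670  31:9491
  32:4121  33:3391  34:3255  35:8990  36:9788  37:2121  38:5858  39:3958
  40:4821  41:2034  42:8438  43:4033  44:3618  45:4352  46:4029  47:4077
  48:8440  49:8739  50:1574  51:1997  52:345  53:2363  54:2766  55:3409
  56:6125  57:465  58:8335  59:8449  60:303  61:2247  62:6206  63:3509
  64:4521  65:6846  66:9037  67:1927  68:3442  69:4806  70:6223  71:4026
  72:6889  73:1635  74:7336  75:7100  76:4568  77:8856  78:487  79:875
  80:5707  81:4011  82:1207  83:7094  84:321  85:5117  86:7552  87:2056
  88:978  89:1291  90:7326  91:3312  92:4917  93:889  94:9036  95:9445
  96:4464  97:1048  98:8065  99:4883
Giant step factor: 2353^(-100) ≡ 4493 (mod 9871).
Scan 712·4493^i mod 9871 for i = 0, 1, …:
  i=0: 712   i=1: 812   i=2: 5917   i=3: 2478
  i=4: 9037
Match at i=4, j=66: e = 4·100 + 66 = 466.

466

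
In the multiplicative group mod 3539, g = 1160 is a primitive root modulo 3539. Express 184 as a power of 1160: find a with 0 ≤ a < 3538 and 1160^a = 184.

1673

Baby-step giant-step with m = ceil(sqrt(3538)) = 60.
Baby table (1160^j mod 3539 for j=0..59):
  0:1  1:1160  2:780  3:2355  4:3231  5:159  6:412  7:155
  8:2850  9:574  10:508  11:1806  12:3411  13:158  14:2791  15:2914
  16:495  17:882  18:349  19:1394  20:3256  21:847  22:2217  23:2406
  24:2228  25:1010  26:191  27:2142  28:342  29:352  30:1335  31:2057
  32:834  33:1293  34:2883  35:3464  36:1475  37:1663  38:325  39:1866
  40:2231  41:951  42:2531  43:2129  44:2957  45:829  46:2571  47:2522
  48:2306  49:3015  50:868  51:1804  52:1091  53:2137  54:1620  55:3530
  56:177  57:58  58:39  59:2772
Giant step factor: 1160^(-60) ≡ 1103 (mod 3539).
Scan 184·1103^i mod 3539 for i = 0, 1, …:
  i=0: 184   i=1: 1229   i=2: 150   i=3: 2656
  i=4: 2815   i=5: 1242   i=6: 333   i=7: 2782
  i=8: 233   i=9: 2191     …   i=26: 3188
  i=27: 2137
Match at i=27, j=53: a = 27·60 + 53 = 1673.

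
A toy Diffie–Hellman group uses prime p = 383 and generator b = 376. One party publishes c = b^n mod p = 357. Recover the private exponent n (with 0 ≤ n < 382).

Baby-step giant-step with m = ceil(sqrt(382)) = 20.
Baby table (376^j mod 383 for j=0..19):
  0:1  1:376  2:49  3:40  4:103  5:45  6:68  7:290
  8:268  9:39  10:110  11:379  12:28  13:187  14:223  15:354
  16:203  17:111  18:372  19:77
Giant step factor: 376^(-20) ≡ 27 (mod 383).
Scan 357·27^i mod 383 for i = 0, 1, …:
  i=0: 357   i=1: 64   i=2: 196   i=3: 313
  i=4: 25   i=5: 292   i=6: 224   i=7: 303
  i=8: 138   i=9: 279   i=10: 256   i=11: 18
  i=12: 103
Match at i=12, j=4: n = 12·20 + 4 = 244.

244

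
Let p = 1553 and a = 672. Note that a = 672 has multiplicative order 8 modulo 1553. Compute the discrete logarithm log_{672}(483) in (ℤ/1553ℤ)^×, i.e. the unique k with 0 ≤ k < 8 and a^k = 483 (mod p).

Successive powers of 672 modulo 1553:
  672^0=1  672^1=672  672^2=1214  672^3=483
So 672^3 ≡ 483 (mod 1553), giving k = 3.

3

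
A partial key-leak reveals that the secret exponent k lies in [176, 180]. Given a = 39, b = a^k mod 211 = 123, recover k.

180

Compute 39^176 mod 211 = 163, then multiply by 39 repeatedly:
  39^176=163  39^177=27  39^178=209  39^179=133  39^180=123
Found 123 at exponent 180.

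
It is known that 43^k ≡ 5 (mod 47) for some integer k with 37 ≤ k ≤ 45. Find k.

Compute 43^37 mod 47 = 15, then multiply by 43 repeatedly:
  43^37=15  43^38=34  43^39=5
Found 5 at exponent 39.

39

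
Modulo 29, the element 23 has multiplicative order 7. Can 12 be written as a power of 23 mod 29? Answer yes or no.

12 ∈ ⟨23⟩ iff 12^7 ≡ 1 (mod 29), since |⟨23⟩| = 7.
12^7 mod 29 = 17.
Since 17 ≠ 1, 12 does not lie in the subgroup.

no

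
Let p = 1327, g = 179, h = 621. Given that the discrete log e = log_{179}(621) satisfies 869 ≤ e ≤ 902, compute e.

Compute 179^869 mod 1327 = 384, then multiply by 179 repeatedly:
  179^869=384  179^870=1059  179^871=1127  179^872=29  179^873=1210
  179^874=289  179^875=1305  179^876=43  179^877=1062  179^878=337
  179^879=608  179^880=18  179^881=568  179^882=820  179^883=810
  179^884=347  179^885=1071  179^886=621
Found 621 at exponent 886.

886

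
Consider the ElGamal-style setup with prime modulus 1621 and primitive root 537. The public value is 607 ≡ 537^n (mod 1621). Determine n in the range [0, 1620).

1333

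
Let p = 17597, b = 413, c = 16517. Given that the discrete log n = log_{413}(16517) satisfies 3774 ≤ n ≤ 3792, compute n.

Compute 413^3774 mod 17597 = 5579, then multiply by 413 repeatedly:
  413^3774=5579  413^3775=16517
Found 16517 at exponent 3775.

3775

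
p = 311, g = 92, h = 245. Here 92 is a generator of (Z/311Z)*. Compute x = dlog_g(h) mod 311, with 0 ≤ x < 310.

28

Successive powers of 92 modulo 311:
  92^0=1  92^1=92  92^2=67  92^3=255  92^4=135  92^5=291
  92^6=26  92^7=215  92^8=187  92^9=99  92^10=89  92^11=102
  92^12=54  92^13=303  92^14=197  92^15=86  92^16=137  92^17=164
  92^18=160  92^19=103  92^20=146  92^21=59  92^22=141  92^23=221
  92^24=117  92^25=190  92^26=64  92^27=290  92^28=245
So 92^28 ≡ 245 (mod 311), giving x = 28.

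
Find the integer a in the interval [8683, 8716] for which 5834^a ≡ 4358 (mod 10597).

8700

Compute 5834^8683 mod 10597 = 1979, then multiply by 5834 repeatedly:
  5834^8683=1979  5834^8684=5353  5834^8685=43  5834^8686=7131  5834^8687=9029
  5834^8688=8096  5834^8689=1235  5834^8690=9627  5834^8691=10415  5834^8692=8509
  5834^8693=5158  5834^8694=6889  5834^8695=6602  5834^8696=6570  5834^8697=31
  5834^8698=705  5834^8699=1334  5834^8700=4358
Found 4358 at exponent 8700.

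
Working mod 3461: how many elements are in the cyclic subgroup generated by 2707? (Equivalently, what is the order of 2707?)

865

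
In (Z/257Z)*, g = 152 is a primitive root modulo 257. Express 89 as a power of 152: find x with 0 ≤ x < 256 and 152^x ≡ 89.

Baby-step giant-step with m = ceil(sqrt(256)) = 16.
Baby table (152^j mod 257 for j=0..15):
  0:1  1:152  2:231  3:160  4:162  5:209  6:157  7:220
  8:30  9:191  10:248  11:174  12:234  13:102  14:84  15:175
Giant step factor: 152^(-16) ≡ 2 (mod 257).
Scan 89·2^i mod 257 for i = 0, 1, …:
  i=0: 89   i=1: 178   i=2: 99   i=3: 198
  i=4: 139   i=5: 21   i=6: 42   i=7: 84
Match at i=7, j=14: x = 7·16 + 14 = 126.

126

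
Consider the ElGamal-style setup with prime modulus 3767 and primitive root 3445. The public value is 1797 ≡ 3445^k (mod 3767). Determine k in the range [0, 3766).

Baby-step giant-step with m = ceil(sqrt(3766)) = 62.
Baby table (3445^j mod 3767 for j=0..61):
  0:1  1:3445  2:1975  3:673  4:1780  5:3191  6:889  7:34
  8:353  9:3111  10:280  11:248  12:3018  13:90  14:1156  15:701
  16:298  17:1986  18:898  19:903  20:3060  21:1634  22:1232  23:2598
  24:3485  25:396  26:566  27:2331  28:2818  29:451  30:1691  31:1713
  32:2163  33:409  34:147  35:1637  36:266  37:989  38:1737  39:1969
  40:2605  41:1231  42:2920  43:1510  44:3490  45:2553  46:2907  47:1929
  48:417  49:1338  50:2369  51:1883  52:161  53:896  54:1547  55:2877
  56:288  57:1439  58:3750  59:1707  60:328  61:3627
Giant step factor: 3445^(-62) ≡ 2886 (mod 3767).
Scan 1797·2886^i mod 3767 for i = 0, 1, …:
  i=0: 1797   i=1: 2750   i=2: 3198   i=3: 278
  i=4: 3704   i=5: 2765   i=6: 1284   i=7: 2663
  i=8: 738   i=9: 1513     …   i=45: 3643
  i=46: 1
Match at i=46, j=0: k = 46·62 + 0 = 2852.

2852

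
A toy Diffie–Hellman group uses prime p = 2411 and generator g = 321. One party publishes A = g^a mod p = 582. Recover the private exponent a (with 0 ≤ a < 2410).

Baby-step giant-step with m = ceil(sqrt(2410)) = 50.
Baby table (321^j mod 2411 for j=0..49):
  0:1  1:321  2:1779  3:2063  4:1609  5:535  6:554  7:1831
  8:1878  9:88  10:1727  11:2248  12:719  13:1754  14:1271  15:532
  16:2002  17:1316  18:511  19:83  20:122  21:586  22:48  23:942
  24:1007  25:173  26:80  27:1570  28:71  29:1092  30:937  31:1813
  32:922  33:1820  34:758  35:2218  36:733  37:1426  38:2067  39:482
  40:418  41:1573  42:1034  43:1607  44:2304  45:1818  46:116  47:1071
  48:1429  49:619
Giant step factor: 321^(-50) ≡ 1775 (mod 2411).
Scan 582·1775^i mod 2411 for i = 0, 1, …:
  i=0: 582   i=1: 1142   i=2: 1810   i=3: 1298
  i=4: 1445   i=5: 1982   i=6: 401   i=7: 530
  i=8: 460   i=9: 1582     …   i=34: 1816
  i=35: 2304
Match at i=35, j=44: a = 35·50 + 44 = 1794.

1794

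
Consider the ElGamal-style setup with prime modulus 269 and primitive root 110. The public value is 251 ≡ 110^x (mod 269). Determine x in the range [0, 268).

187

Baby-step giant-step with m = ceil(sqrt(268)) = 17.
Baby table (110^j mod 269 for j=0..16):
  0:1  1:110  2:264  3:257  4:25  5:60  6:144  7:238
  8:87  9:155  10:103  11:32  12:23  13:109  14:154  15:262
  16:37
Giant step factor: 110^(-17) ≡ 123 (mod 269).
Scan 251·123^i mod 269 for i = 0, 1, …:
  i=0: 251   i=1: 207   i=2: 175   i=3: 5
  i=4: 77   i=5: 56   i=6: 163   i=7: 143
  i=8: 104   i=9: 149   i=10: 35   i=11: 1
Match at i=11, j=0: x = 11·17 + 0 = 187.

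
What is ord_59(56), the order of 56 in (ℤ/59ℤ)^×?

58

The order of 56 must divide p − 1 = 58 = 2 · 29.
Divisors: 1, 2, 29, 58.
Check each in increasing order: 56^1 ≡ 56;  56^2 ≡ 9;  56^29 ≡ 58;  56^58 ≡ 1.
Smallest exponent giving 1 is 58.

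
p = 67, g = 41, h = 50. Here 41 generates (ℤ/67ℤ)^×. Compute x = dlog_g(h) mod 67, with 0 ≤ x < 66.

23

Baby-step giant-step with m = ceil(sqrt(66)) = 9.
Baby table (41^j mod 67 for j=0..8):
  0:1  1:41  2:6  3:45  4:36  5:2  6:15  7:12
  8:23
Giant step factor: 41^(-9) ≡ 27 (mod 67).
Scan 50·27^i mod 67 for i = 0, 1, …:
  i=0: 50   i=1: 10   i=2: 2
Match at i=2, j=5: x = 2·9 + 5 = 23.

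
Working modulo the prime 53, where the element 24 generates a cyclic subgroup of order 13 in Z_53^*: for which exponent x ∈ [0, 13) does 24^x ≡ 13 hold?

Successive powers of 24 modulo 53:
  24^0=1  24^1=24  24^2=46  24^3=44  24^4=49  24^5=10
  24^6=28  24^7=36  24^8=16  24^9=13
So 24^9 ≡ 13 (mod 53), giving x = 9.

9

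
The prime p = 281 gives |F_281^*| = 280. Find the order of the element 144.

140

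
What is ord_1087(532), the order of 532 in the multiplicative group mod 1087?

543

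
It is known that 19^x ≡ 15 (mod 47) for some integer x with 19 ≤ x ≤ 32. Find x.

Compute 19^19 mod 47 = 33, then multiply by 19 repeatedly:
  19^19=33  19^20=16  19^21=22  19^22=42  19^23=46
  19^24=28  19^25=15
Found 15 at exponent 25.

25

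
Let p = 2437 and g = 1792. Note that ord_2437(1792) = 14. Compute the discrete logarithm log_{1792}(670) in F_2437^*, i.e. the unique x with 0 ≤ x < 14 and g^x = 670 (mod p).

Successive powers of 1792 modulo 2437:
  1792^0=1  1792^1=1792  1792^2=1735  1792^3=1945  1792^4=530  1792^5=1767
  1792^6=801  1792^7=2436  1792^8=645  1792^9=702  1792^10=492  1792^11=1907
  1792^12=670
So 1792^12 ≡ 670 (mod 2437), giving x = 12.

12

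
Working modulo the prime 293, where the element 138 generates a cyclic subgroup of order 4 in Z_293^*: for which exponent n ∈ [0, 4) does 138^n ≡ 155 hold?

Successive powers of 138 modulo 293:
  138^0=1  138^1=138  138^2=292  138^3=155
So 138^3 ≡ 155 (mod 293), giving n = 3.

3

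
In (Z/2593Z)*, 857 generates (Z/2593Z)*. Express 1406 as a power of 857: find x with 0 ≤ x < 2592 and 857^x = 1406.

198

Baby-step giant-step with m = ceil(sqrt(2592)) = 51.
Baby table (857^j mod 2593 for j=0..50):
  0:1  1:857  2:630  3:566  4:171  5:1339  6:1417  7:845
  8:718  9:785  10:1158  11:1880  12:907  13:1992  14:950  15:2541
  16:2110  17:949  18:1684  19:1480  20:383  21:1513  22:141  23:1559
  24:668  25:2016  26:774  27:2103  28:136  29:2460  30:111  31:1779
  32:2512  33:594  34:830  35:828  36:1707  37:447  38:1908  39:1566
  40:1481  41:1240  42:2143  43:707  44:1730  45:2007  46:840  47:1619
  48:228  49:921  50:1025
Giant step factor: 857^(-51) ≡ 1710 (mod 2593).
Scan 1406·1710^i mod 2593 for i = 0, 1, …:
  i=0: 1406   i=1: 549   i=2: 124   i=3: 2007
Match at i=3, j=45: x = 3·51 + 45 = 198.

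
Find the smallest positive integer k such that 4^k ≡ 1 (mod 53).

26

The order of 4 must divide p − 1 = 52 = 2^2 · 13.
Divisors: 1, 2, 4, 13, 26, 52.
Check each in increasing order: 4^1 ≡ 4;  4^2 ≡ 16;  4^4 ≡ 44;  4^13 ≡ 52;  4^26 ≡ 1.
Smallest exponent giving 1 is 26.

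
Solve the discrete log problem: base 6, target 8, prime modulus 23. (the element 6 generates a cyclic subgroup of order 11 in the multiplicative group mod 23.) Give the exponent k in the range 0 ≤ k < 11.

4

Successive powers of 6 modulo 23:
  6^0=1  6^1=6  6^2=13  6^3=9  6^4=8
So 6^4 ≡ 8 (mod 23), giving k = 4.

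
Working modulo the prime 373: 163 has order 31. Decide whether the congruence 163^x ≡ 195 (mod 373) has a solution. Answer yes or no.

195 ∈ ⟨163⟩ iff 195^31 ≡ 1 (mod 373), since |⟨163⟩| = 31.
195^31 mod 373 = 173.
Since 173 ≠ 1, 195 does not lie in the subgroup.

no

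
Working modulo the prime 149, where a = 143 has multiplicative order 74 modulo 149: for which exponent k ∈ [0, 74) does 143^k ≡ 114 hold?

44

Baby-step giant-step with m = ceil(sqrt(74)) = 9.
Baby table (143^j mod 149 for j=0..8):
  0:1  1:143  2:36  3:82  4:104  5:121  6:19  7:35
  8:88
Giant step factor: 143^(-9) ≡ 103 (mod 149).
Scan 114·103^i mod 149 for i = 0, 1, …:
  i=0: 114   i=1: 120   i=2: 142   i=3: 24
  i=4: 88
Match at i=4, j=8: k = 4·9 + 8 = 44.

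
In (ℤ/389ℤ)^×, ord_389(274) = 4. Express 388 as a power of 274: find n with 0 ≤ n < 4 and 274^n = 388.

2

Successive powers of 274 modulo 389:
  274^0=1  274^1=274  274^2=388
So 274^2 ≡ 388 (mod 389), giving n = 2.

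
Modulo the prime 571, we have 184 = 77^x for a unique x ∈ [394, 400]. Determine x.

Compute 77^394 mod 571 = 61, then multiply by 77 repeatedly:
  77^394=61  77^395=129  77^396=226  77^397=272  77^398=388
  77^399=184
Found 184 at exponent 399.

399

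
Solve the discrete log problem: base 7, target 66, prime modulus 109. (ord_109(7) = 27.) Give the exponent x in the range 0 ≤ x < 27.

21

Successive powers of 7 modulo 109:
  7^0=1  7^1=7  7^2=49  7^3=16  7^4=3  7^5=21
  7^6=38  7^7=48  7^8=9  7^9=63  7^10=5  7^11=35
  7^12=27  7^13=80  7^14=15  7^15=105  7^16=81  7^17=22
  7^18=45  7^19=97  7^20=25  7^21=66
So 7^21 ≡ 66 (mod 109), giving x = 21.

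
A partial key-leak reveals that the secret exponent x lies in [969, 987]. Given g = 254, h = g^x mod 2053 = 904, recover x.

982

Compute 254^969 mod 2053 = 123, then multiply by 254 repeatedly:
  254^969=123  254^970=447  254^971=623  254^972=161  254^973=1887
  254^974=949  254^975=845  254^976=1118  254^977=658  254^978=839
  254^979=1647  254^980=1579  254^981=731  254^982=904
Found 904 at exponent 982.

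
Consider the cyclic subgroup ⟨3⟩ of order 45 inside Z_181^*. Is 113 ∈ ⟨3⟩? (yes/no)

no

113 ∈ ⟨3⟩ iff 113^45 ≡ 1 (mod 181), since |⟨3⟩| = 45.
113^45 mod 181 = 19.
Since 19 ≠ 1, 113 does not lie in the subgroup.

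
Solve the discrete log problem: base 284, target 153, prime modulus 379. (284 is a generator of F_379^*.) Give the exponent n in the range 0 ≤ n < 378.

89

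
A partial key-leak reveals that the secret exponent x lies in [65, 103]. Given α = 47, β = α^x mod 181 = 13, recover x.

68

Compute 47^65 mod 181 = 61, then multiply by 47 repeatedly:
  47^65=61  47^66=152  47^67=85  47^68=13
Found 13 at exponent 68.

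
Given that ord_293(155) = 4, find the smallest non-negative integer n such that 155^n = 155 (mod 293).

1

Successive powers of 155 modulo 293:
  155^0=1  155^1=155
So 155^1 ≡ 155 (mod 293), giving n = 1.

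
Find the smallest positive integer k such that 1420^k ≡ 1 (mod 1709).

The order of 1420 must divide p − 1 = 1708 = 2^2 · 7 · 61.
Divisors: 1, 2, 4, 7, 14, 28, 61, 122, 244, 427, 854, 1708.
Check each in increasing order: 1420^1 ≡ 1420;  1420^2 ≡ 1489;  1420^4 ≡ 548;  1420^7 ≡ 457;  1420^14 ≡ 351;  1420^28 ≡ 153;  1420^61 ≡ 134;  1420^122 ≡ 866;  1420^244 ≡ 1414;  1420^427 ≡ 1708;  1420^854 ≡ 1.
Smallest exponent giving 1 is 854.

854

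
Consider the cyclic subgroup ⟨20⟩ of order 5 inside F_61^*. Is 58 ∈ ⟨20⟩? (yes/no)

58 ∈ ⟨20⟩ iff 58^5 ≡ 1 (mod 61), since |⟨20⟩| = 5.
58^5 mod 61 = 1.
Since 1 = 1, 58 lies in the subgroup.

yes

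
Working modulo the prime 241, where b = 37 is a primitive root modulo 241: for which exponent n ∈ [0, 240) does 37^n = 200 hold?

222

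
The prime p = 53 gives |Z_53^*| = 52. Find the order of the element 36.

The order of 36 must divide p − 1 = 52 = 2^2 · 13.
Divisors: 1, 2, 4, 13, 26, 52.
Check each in increasing order: 36^1 ≡ 36;  36^2 ≡ 24;  36^4 ≡ 46;  36^13 ≡ 1.
Smallest exponent giving 1 is 13.

13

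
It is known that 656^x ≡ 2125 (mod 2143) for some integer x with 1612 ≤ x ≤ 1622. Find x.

1615

Compute 656^1612 mod 2143 = 398, then multiply by 656 repeatedly:
  656^1612=398  656^1613=1785  656^1614=882  656^1615=2125
Found 2125 at exponent 1615.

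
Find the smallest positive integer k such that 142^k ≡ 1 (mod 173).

The order of 142 must divide p − 1 = 172 = 2^2 · 43.
Divisors: 1, 2, 4, 43, 86, 172.
Check each in increasing order: 142^1 ≡ 142;  142^2 ≡ 96;  142^4 ≡ 47;  142^43 ≡ 1.
Smallest exponent giving 1 is 43.

43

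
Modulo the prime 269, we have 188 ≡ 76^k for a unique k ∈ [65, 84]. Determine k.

Compute 76^65 mod 269 = 262, then multiply by 76 repeatedly:
  76^65=262  76^66=6  76^67=187  76^68=224  76^69=77
  76^70=203  76^71=95  76^72=226  76^73=229  76^74=188
Found 188 at exponent 74.

74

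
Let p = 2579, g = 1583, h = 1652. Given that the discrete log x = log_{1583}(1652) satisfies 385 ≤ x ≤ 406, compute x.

402

Compute 1583^385 mod 2579 = 2301, then multiply by 1583 repeatedly:
  1583^385=2301  1583^386=935  1583^387=2338  1583^388=189  1583^389=23
  1583^390=303  1583^391=2534  1583^392=977  1583^393=1770  1583^394=1116
  1583^395=13  1583^396=2526  1583^397=1208  1583^398=1225  1583^399=2346
  1583^400=2537  1583^401=568  1583^402=1652
Found 1652 at exponent 402.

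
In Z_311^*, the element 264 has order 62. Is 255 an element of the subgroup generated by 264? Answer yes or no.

no

255 ∈ ⟨264⟩ iff 255^62 ≡ 1 (mod 311), since |⟨264⟩| = 62.
255^62 mod 311 = 36.
Since 36 ≠ 1, 255 does not lie in the subgroup.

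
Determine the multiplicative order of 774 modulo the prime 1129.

The order of 774 must divide p − 1 = 1128 = 2^3 · 3 · 47.
Divisors: 1, 2, 3, 4, 6, 8, 12, 24, 47, 94, 141, 188, 282, 376, 564, 1128.
Check each in increasing order: 774^1 ≡ 774;  774^2 ≡ 706;  774^3 ≡ 8;  774^4 ≡ 547;  774^6 ≡ 64;  774^8 ≡ 24;  774^12 ≡ 709;  774^24 ≡ 276;  774^47 ≡ 466;  774^94 ≡ 388;  774^141 ≡ 168;  774^188 ≡ 387;  774^282 ≡ 1128;  774^376 ≡ 741;  774^564 ≡ 1.
Smallest exponent giving 1 is 564.

564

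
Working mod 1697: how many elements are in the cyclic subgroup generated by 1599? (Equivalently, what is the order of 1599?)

The order of 1599 must divide p − 1 = 1696 = 2^5 · 53.
Divisors: 1, 2, 4, 8, 16, 32, 53, 106, 212, 424, 848, 1696.
Check each in increasing order: 1599^1 ≡ 1599;  1599^2 ≡ 1119;  1599^4 ≡ 1472;  1599^8 ≡ 1412;  1599^16 ≡ 1466;  1599^32 ≡ 754;  1599^53 ≡ 1.
Smallest exponent giving 1 is 53.

53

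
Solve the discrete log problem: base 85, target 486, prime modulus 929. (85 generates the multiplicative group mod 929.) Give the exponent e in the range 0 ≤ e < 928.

219

Baby-step giant-step with m = ceil(sqrt(928)) = 31.
Baby table (85^j mod 929 for j=0..30):
  0:1  1:85  2:722  3:56  4:115  5:485  6:349  7:866
  8:219  9:35  10:188  11:187  12:102  13:309  14:253  15:138
  16:582  17:233  18:296  19:77  20:42  21:783  22:596  23:494
  24:185  25:861  26:723  27:141  28:837  29:541  30:464
Giant step factor: 85^(-31) ≡ 306 (mod 929).
Scan 486·306^i mod 929 for i = 0, 1, …:
  i=0: 486   i=1: 76   i=2: 31   i=3: 196
  i=4: 520   i=5: 261   i=6: 901   i=7: 722
Match at i=7, j=2: e = 7·31 + 2 = 219.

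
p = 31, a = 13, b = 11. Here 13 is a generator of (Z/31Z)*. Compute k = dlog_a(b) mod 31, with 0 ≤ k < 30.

13

Successive powers of 13 modulo 31:
  13^0=1  13^1=13  13^2=14  13^3=27  13^4=10  13^5=6
  13^6=16  13^7=22  13^8=7  13^9=29  13^10=5  13^11=3
  13^12=8  13^13=11
So 13^13 ≡ 11 (mod 31), giving k = 13.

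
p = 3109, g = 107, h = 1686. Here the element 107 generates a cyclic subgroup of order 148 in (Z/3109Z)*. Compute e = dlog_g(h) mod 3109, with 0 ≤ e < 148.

59

Baby-step giant-step with m = ceil(sqrt(148)) = 13.
Baby table (107^j mod 3109 for j=0..12):
  0:1  1:107  2:2122  3:97  4:1052  5:640  6:82  7:2556
  8:3009  9:1736  10:2321  11:2736  12:506
Giant step factor: 107^(-13) ≡ 767 (mod 3109).
Scan 1686·767^i mod 3109 for i = 0, 1, …:
  i=0: 1686   i=1: 2927   i=2: 311   i=3: 2253
  i=4: 2556
Match at i=4, j=7: e = 4·13 + 7 = 59.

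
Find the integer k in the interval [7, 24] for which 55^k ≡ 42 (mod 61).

8

Compute 55^7 mod 61 = 54, then multiply by 55 repeatedly:
  55^7=54  55^8=42
Found 42 at exponent 8.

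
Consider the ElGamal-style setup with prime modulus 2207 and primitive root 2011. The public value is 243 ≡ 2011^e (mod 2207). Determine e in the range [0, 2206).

686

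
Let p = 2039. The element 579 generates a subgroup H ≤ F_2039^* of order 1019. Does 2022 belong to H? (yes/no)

2022 ∈ ⟨579⟩ iff 2022^1019 ≡ 1 (mod 2039), since |⟨579⟩| = 1019.
2022^1019 mod 2039 = 2038.
Since 2038 ≠ 1, 2022 does not lie in the subgroup.

no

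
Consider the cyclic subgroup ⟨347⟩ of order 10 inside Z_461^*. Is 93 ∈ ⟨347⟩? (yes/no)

yes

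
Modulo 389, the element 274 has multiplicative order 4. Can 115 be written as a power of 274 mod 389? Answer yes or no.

yes

115 ∈ ⟨274⟩ iff 115^4 ≡ 1 (mod 389), since |⟨274⟩| = 4.
115^4 mod 389 = 1.
Since 1 = 1, 115 lies in the subgroup.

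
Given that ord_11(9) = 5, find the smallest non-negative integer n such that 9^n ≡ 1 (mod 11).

0

Successive powers of 9 modulo 11:
  9^0=1
So 9^0 ≡ 1 (mod 11), giving n = 0.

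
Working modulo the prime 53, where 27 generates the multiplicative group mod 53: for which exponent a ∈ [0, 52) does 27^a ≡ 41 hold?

7

Baby-step giant-step with m = ceil(sqrt(52)) = 8.
Baby table (27^j mod 53 for j=0..7):
  0:1  1:27  2:40  3:20  4:10  5:5  6:29  7:41
Giant step factor: 27^(-8) ≡ 44 (mod 53).
Scan 41·44^i mod 53 for i = 0, 1, …:
  i=0: 41
Match at i=0, j=7: a = 0·8 + 7 = 7.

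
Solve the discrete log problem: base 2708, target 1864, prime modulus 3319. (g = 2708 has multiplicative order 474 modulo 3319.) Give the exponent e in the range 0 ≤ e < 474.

Baby-step giant-step with m = ceil(sqrt(474)) = 22.
Baby table (2708^j mod 3319 for j=0..21):
  0:1  1:2708  2:1593  3:2463  4:1933  5:501  6:2556  7:1533
  8:2614  9:2604  10:2076  11:2741  12:1344  13:1928  14:237  15:1229
  16:2494  17:2906  18:99  19:2572  20:1714  21:1550
Giant step factor: 2708^(-22) ≡ 3126 (mod 3319).
Scan 1864·3126^i mod 3319 for i = 0, 1, …:
  i=0: 1864   i=1: 2019   i=2: 1975   i=3: 510
  i=4: 1140   i=5: 2353   i=6: 574   i=7: 2064
  i=8: 3247   i=9: 620   i=10: 3143   i=11: 778
  i=12: 2520   i=13: 1533
Match at i=13, j=7: e = 13·22 + 7 = 293.

293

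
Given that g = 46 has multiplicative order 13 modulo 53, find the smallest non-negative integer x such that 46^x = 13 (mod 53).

Successive powers of 46 modulo 53:
  46^0=1  46^1=46  46^2=49  46^3=28  46^4=16  46^5=47
  46^6=42  46^7=24  46^8=44  46^9=10  46^10=36  46^11=13
So 46^11 ≡ 13 (mod 53), giving x = 11.

11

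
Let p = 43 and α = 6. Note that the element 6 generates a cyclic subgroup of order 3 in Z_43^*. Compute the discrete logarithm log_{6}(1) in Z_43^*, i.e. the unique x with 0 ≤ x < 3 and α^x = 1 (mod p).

0

Successive powers of 6 modulo 43:
  6^0=1
So 6^0 ≡ 1 (mod 43), giving x = 0.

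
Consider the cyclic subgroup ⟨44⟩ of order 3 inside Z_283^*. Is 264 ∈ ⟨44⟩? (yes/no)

no

⟨44⟩ has order 3; its elements mod 283 are {1, 44, 238}.
264 is not in this set.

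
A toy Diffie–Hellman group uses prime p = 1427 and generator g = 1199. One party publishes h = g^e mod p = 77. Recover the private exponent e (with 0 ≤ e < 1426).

Baby-step giant-step with m = ceil(sqrt(1426)) = 38.
Baby table (1199^j mod 1427 for j=0..37):
  0:1  1:1199  2:612  3:310  4:670  5:1356  6:491  7:785
  8:822  9:948  10:760  11:814  12:1345  13:145  14:1188  15:266
  16:713  17:114  18:1121  19:1272  20:1092  21:749  22:468  23:321
  24:1016  25:953  26:1047  27:1020  28:41  29:641  30:833  31:1294
  32:357  33:1370  34:153  35:791  36:881  37:339
Giant step factor: 1199^(-38) ≡ 1055 (mod 1427).
Scan 77·1055^i mod 1427 for i = 0, 1, …:
  i=0: 77   i=1: 1323   i=2: 159   i=3: 786
  i=4: 143   i=5: 1030   i=6: 703   i=7: 1052
  i=8: 1081   i=9: 282     …   i=21: 1332
  i=22: 1092
Match at i=22, j=20: e = 22·38 + 20 = 856.

856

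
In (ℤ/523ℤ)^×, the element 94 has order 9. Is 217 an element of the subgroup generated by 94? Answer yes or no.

yes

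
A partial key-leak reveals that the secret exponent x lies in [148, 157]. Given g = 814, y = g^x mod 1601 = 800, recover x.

148

Compute 814^148 mod 1601 = 800, then multiply by 814 repeatedly:
  814^148=800
Found 800 at exponent 148.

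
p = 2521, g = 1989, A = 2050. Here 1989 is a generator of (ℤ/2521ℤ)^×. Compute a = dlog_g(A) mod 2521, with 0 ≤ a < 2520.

1516

Baby-step giant-step with m = ceil(sqrt(2520)) = 51.
Baby table (1989^j mod 2521 for j=0..50):
  0:1  1:1989  2:672  3:478  4:325  5:1049  6:1594  7:1569
  8:2264  9:590  10:1245  11:683  12:2189  13:154  14:1265  15:127
  16:503  17:2151  18:202  19:939  20:2131  21:758  22:104  23:134
  24:1821  25:1813  26:1027  27:693  28:1911  29:1832  30:1003  31:856
  32:909  33:444  34:766  35:890  36:468  37:603  38:1892  39:1856
  40:840  41:1858  42:2297  43:681  44:732  45:1331  46:309  47:1998
  48:926  49:1484  50:2106
Giant step factor: 1989^(-51) ≡ 1362 (mod 2521).
Scan 2050·1362^i mod 2521 for i = 0, 1, …:
  i=0: 2050   i=1: 1353   i=2: 2456   i=3: 2226
  i=4: 1570   i=5: 532   i=6: 1057   i=7: 143
  i=8: 649   i=9: 1588     …   i=28: 1372
  i=29: 603
Match at i=29, j=37: a = 29·51 + 37 = 1516.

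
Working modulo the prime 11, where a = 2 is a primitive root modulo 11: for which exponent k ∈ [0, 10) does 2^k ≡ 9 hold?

Successive powers of 2 modulo 11:
  2^0=1  2^1=2  2^2=4  2^3=8  2^4=5  2^5=10
  2^6=9
So 2^6 ≡ 9 (mod 11), giving k = 6.

6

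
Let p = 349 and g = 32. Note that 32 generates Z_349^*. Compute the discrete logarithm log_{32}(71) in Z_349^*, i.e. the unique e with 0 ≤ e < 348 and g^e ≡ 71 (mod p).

Baby-step giant-step with m = ceil(sqrt(348)) = 19.
Baby table (32^j mod 349 for j=0..18):
  0:1  1:32  2:326  3:311  4:180  5:176  6:48  7:140
  8:292  9:270  10:264  11:72  12:210  13:89  14:56  15:47
  16:108  17:315  18:308
Giant step factor: 32^(-19) ≡ 295 (mod 349).
Scan 71·295^i mod 349 for i = 0, 1, …:
  i=0: 71   i=1: 5   i=2: 79   i=3: 271
  i=4: 24   i=5: 100   i=6: 184   i=7: 185
  i=8: 131   i=9: 255   i=10: 190   i=11: 210
Match at i=11, j=12: e = 11·19 + 12 = 221.

221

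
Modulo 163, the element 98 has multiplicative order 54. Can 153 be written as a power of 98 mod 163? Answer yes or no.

no

153 ∈ ⟨98⟩ iff 153^54 ≡ 1 (mod 163), since |⟨98⟩| = 54.
153^54 mod 163 = 104.
Since 104 ≠ 1, 153 does not lie in the subgroup.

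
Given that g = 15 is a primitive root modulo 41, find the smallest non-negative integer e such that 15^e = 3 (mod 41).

35

Successive powers of 15 modulo 41:
  15^0=1  15^1=15  15^2=20  15^3=13  15^4=31  15^5=14
  15^6=5  15^7=34  15^8=18  15^9=24  15^10=32  15^11=29
  15^12=25  15^13=6  15^14=8  15^15=38  15^16=37  15^17=22
  15^18=2  15^19=30  15^20=40  15^21=26  15^22=21  15^23=28
  15^24=10  15^25=27  15^26=36  15^27=7  15^28=23  15^29=17
  15^30=9  15^31=12  15^32=16  15^33=35  15^34=33  15^35=3
So 15^35 ≡ 3 (mod 41), giving e = 35.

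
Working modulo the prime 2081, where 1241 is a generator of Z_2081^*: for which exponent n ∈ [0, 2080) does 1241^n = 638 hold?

701

Baby-step giant-step with m = ceil(sqrt(2080)) = 46.
Baby table (1241^j mod 2081 for j=0..45):
  0:1  1:1241  2:141  3:177  4:1152  5:2066  6:114  7:2047
  8:1507  9:1449  10:225  11:371  12:510  13:286  14:1156  15:787
  16:678  17:674  18:1953  19:1389  20:681  21:235  22:295  23:1920
  24:2056  25:190  26:637  27:1818  28:334  29:375  30:1312  31:850
  32:1864  33:1233  34:618  35:1130  36:1817  37:1174  38:234  39:1135
  40:1779  41:1879  42:1119  43:652  44:1704  45:368
Giant step factor: 1241^(-46) ≡ 796 (mod 2081).
Scan 638·796^i mod 2081 for i = 0, 1, …:
  i=0: 638   i=1: 84   i=2: 272   i=3: 88
  i=4: 1375   i=5: 1975   i=6: 945   i=7: 979
  i=8: 990   i=9: 1422     …   i=14: 390
  i=15: 371
Match at i=15, j=11: n = 15·46 + 11 = 701.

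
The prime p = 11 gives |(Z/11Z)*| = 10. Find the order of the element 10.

The order of 10 must divide p − 1 = 10 = 2 · 5.
Divisors: 1, 2, 5, 10.
Check each in increasing order: 10^1 ≡ 10;  10^2 ≡ 1.
Smallest exponent giving 1 is 2.

2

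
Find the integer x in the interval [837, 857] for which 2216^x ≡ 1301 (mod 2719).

Compute 2216^837 mod 2719 = 216, then multiply by 2216 repeatedly:
  2216^837=216  2216^838=112  2216^839=763  2216^840=2309  2216^841=2305
  2216^842=1598  2216^843=1030  2216^844=1239  2216^845=2153  2216^846=1922
  2216^847=1198  2216^848=1024  2216^849=1538  2216^850=1301
Found 1301 at exponent 850.

850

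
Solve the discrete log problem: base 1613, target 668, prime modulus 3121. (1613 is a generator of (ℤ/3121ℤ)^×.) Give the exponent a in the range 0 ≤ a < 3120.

Baby-step giant-step with m = ceil(sqrt(3120)) = 56.
Baby table (1613^j mod 3121 for j=0..55):
  0:1  1:1613  2:1976  3:747  4:205  5:2960  6:2471  7:206
  8:1452  9:1326  10:953  11:1657  12:1165  13:303  14:1863  15:2617
  16:1629  17:2816  18:1153  19:2794  20:3119  21:3016  22:2290  23:1627
  24:2711  25:322  26:1300  27:2709  28:217  29:469  30:1215  31:2928
  32:791  33:2515  34:2516  35:1008  36:2984  37:610  38:815  39:654
  40:4  41:210  42:1662  43:2988  44:820  45:2477  46:521  47:824
  48:2687  49:2183  50:691  51:386  52:1539  53:1212  54:1210  55:1105
Giant step factor: 1613^(-56) ≡ 1925 (mod 3121).
Scan 668·1925^i mod 3121 for i = 0, 1, …:
  i=0: 668   i=1: 48   i=2: 1891   i=3: 1089
  i=4: 2134   i=5: 714   i=6: 1210
Match at i=6, j=54: a = 6·56 + 54 = 390.

390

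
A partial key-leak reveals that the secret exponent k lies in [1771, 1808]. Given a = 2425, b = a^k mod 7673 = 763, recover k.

Compute 2425^1771 mod 7673 = 6163, then multiply by 2425 repeatedly:
  2425^1771=6163  2425^1772=5944  2425^1773=4306  2425^1774=6770  2425^1775=4703
  2425^1776=2697  2425^1777=2829  2425^1778=663  2425^1779=4118  2425^1780=3577
  2425^1781=3735  2425^1782=3235  2425^1783=3069  2425^1784=7188  2425^1785=5517
  2425^1786=4686  2425^1787=7510  2425^1788=3721  2425^1789=7650  2425^1790=5609
  2425^1791=5269  2425^1792=1780  2425^1793=4274  2425^1794=5900  2425^1795=5028
  2425^1796=503  2425^1797=7441  2425^1798=5202  2425^1799=438  2425^1800=3276
  2425^1801=2745  2425^1802=4134  2425^1803=4012  2425^1804=7409  2425^1805=4332
  2425^1806=763
Found 763 at exponent 1806.

1806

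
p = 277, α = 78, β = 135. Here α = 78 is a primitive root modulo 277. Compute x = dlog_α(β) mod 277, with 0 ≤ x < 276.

113

Baby-step giant-step with m = ceil(sqrt(276)) = 17.
Baby table (78^j mod 277 for j=0..16):
  0:1  1:78  2:267  3:51  4:100  5:44  6:108  7:114
  8:28  9:245  10:274  11:43  12:30  13:124  14:254  15:145
  16:230
Giant step factor: 78^(-17) ≡ 98 (mod 277).
Scan 135·98^i mod 277 for i = 0, 1, …:
  i=0: 135   i=1: 211   i=2: 180   i=3: 189
  i=4: 240   i=5: 252   i=6: 43
Match at i=6, j=11: x = 6·17 + 11 = 113.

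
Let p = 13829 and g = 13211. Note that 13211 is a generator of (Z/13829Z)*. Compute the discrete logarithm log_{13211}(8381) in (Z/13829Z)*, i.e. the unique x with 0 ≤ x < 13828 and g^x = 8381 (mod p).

Baby-step giant-step with m = ceil(sqrt(13828)) = 118.
Baby table (13211^j mod 13829 for j=0..117):
  0:1  1:13211  2:8541  3:4340  4:706  5:6220  6:502  7:7831
  8:592  9:7527  10:8687  11:10915  12:3082  13:3726  14:6775  15:3237
  16:4739  17:3046  18:12145  19:3537  20:12945  21:6981  22:390  23:7902
  24:12030  25:5462  26:12589  27:5725  28:2174  29:11710  30:9616  31:3782
  32:13654  33:11347  34:12686  35:1095  36:911  37:3991  38:8953  39:12475
  40:7032  41:10359  42:965  43:12106  44:13810  45:11742  46:3669  47:514
  48:415  49:6281  50:4291  51:3330  52:2581  53:9106  54:895  55:50
  56:10587  57:12180  58:9565  59:7642  60:6762  61:11271  62:4338  63:1942
  64:2967  65:5651  66:6419  67:1981  68:6523  69:6854  70:9731  71:1857
  72:181  73:12603  74:10902  75:11116  76:3325  77:5671  78:7888  79:6853
  80:10349  81:7145  82:9670  83:11897  84:4682  85:10614  86:9323  87:5079
  88:361  89:11995  90:13263  91:4063  92:5944  93:5122  94:1445  95:5875
  96:6277  97:6763  98:10653  99:12879  100:6282  101:3673  102:11871  103:6921
  104:9812  105:7115  106:552  107:4589  108:12772  109:3263  110:2500  111:3848
  112:524  113:8064  114:8717  115:6204  116:10390  117:9465
Giant step factor: 13211^(-118) ≡ 745 (mod 13829).
Scan 8381·745^i mod 13829 for i = 0, 1, …:
  i=0: 8381   i=1: 6966   i=2: 3795   i=3: 6159
  i=4: 11056   i=5: 8465   i=6: 401   i=7: 8336
  i=8: 1099   i=9: 2844     …   i=41: 5666
  i=42: 3325
Match at i=42, j=76: x = 42·118 + 76 = 5032.

5032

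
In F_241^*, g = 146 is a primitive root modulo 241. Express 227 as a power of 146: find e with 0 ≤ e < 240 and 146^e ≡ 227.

17

Successive powers of 146 modulo 241:
  146^0=1  146^1=146  146^2=108  146^3=103  146^4=96  146^5=38
  146^6=5  146^7=7  146^8=58  146^9=33  146^10=239  146^11=190
  146^12=25  146^13=35  146^14=49  146^15=165  146^16=231  146^17=227
So 146^17 ≡ 227 (mod 241), giving e = 17.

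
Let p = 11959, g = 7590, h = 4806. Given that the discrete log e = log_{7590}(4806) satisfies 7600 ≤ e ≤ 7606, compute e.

7602

Compute 7590^7600 mod 11959 = 10352, then multiply by 7590 repeatedly:
  7590^7600=10352  7590^7601=1050  7590^7602=4806
Found 4806 at exponent 7602.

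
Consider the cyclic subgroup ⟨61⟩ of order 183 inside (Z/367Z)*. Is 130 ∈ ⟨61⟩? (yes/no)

130 ∈ ⟨61⟩ iff 130^183 ≡ 1 (mod 367), since |⟨61⟩| = 183.
130^183 mod 367 = 366.
Since 366 ≠ 1, 130 does not lie in the subgroup.

no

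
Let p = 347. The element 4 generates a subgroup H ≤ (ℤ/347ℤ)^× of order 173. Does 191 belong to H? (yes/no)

no

191 ∈ ⟨4⟩ iff 191^173 ≡ 1 (mod 347), since |⟨4⟩| = 173.
191^173 mod 347 = 346.
Since 346 ≠ 1, 191 does not lie in the subgroup.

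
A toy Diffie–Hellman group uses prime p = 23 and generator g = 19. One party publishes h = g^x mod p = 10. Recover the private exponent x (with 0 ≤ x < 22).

Successive powers of 19 modulo 23:
  19^0=1  19^1=19  19^2=16  19^3=5  19^4=3  19^5=11
  19^6=2  19^7=15  19^8=9  19^9=10
So 19^9 ≡ 10 (mod 23), giving x = 9.

9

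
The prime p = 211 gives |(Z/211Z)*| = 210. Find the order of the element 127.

210

The order of 127 must divide p − 1 = 210 = 2 · 3 · 5 · 7.
Divisors: 1, 2, 3, 5, 6, 7, 10, 14, 15, 21, 30, 35, 42, 70, 105, 210.
Check each in increasing order: 127^1 ≡ 127;  127^2 ≡ 93;  127^3 ≡ 206;  127^5 ≡ 168;  127^6 ≡ 25;  127^7 ≡ 10;  127^10 ≡ 161;  127^14 ≡ 100;  127^15 ≡ 40;  127^21 ≡ 156;  127^30 ≡ 123;  127^35 ≡ 197;  127^42 ≡ 71;  127^70 ≡ 196;  127^105 ≡ 210;  127^210 ≡ 1.
Smallest exponent giving 1 is 210.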